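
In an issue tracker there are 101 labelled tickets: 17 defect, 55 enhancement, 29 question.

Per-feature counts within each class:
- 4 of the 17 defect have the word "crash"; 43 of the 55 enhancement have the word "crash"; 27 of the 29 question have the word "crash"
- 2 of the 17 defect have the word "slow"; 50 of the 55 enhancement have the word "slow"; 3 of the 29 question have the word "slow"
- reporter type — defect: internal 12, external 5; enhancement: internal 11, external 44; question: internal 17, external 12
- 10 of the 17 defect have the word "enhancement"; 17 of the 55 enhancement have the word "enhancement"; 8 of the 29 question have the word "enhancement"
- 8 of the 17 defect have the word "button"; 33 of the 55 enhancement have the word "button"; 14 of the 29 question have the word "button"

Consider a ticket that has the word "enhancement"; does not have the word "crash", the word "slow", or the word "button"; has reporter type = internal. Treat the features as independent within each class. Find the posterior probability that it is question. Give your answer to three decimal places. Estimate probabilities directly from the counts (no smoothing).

0.056

defect: (17/101) × (13/17) × (15/17) × (12/17) × (10/17) × (9/17) ≈ 0.0249656
enhancement: (55/101) × (12/55) × (5/55) × (11/55) × (17/55) × (22/55) ≈ 0.000267081
question: (29/101) × (2/29) × (26/29) × (17/29) × (8/29) × (15/29) ≈ 0.00148498
P(question | x) = 0.00148498 / 0.026717661 ≈ 0.056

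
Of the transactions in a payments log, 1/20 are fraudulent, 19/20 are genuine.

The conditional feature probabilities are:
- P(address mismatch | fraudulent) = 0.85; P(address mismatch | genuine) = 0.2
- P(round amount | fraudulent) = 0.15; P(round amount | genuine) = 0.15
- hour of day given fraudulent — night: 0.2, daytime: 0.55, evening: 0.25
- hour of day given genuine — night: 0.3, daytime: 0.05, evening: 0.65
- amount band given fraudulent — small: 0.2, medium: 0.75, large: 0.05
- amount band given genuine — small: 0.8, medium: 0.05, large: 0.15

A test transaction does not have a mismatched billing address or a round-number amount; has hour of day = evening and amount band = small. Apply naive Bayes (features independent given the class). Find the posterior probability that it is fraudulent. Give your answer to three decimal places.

fraudulent: 0.05 × (1−0.85) × (1−0.15) × 0.25 × 0.2 = 0.00031875
genuine: 0.95 × (1−0.2) × (1−0.15) × 0.65 × 0.8 = 0.33592
P(fraudulent | x) = 0.00031875 / 0.33623875 ≈ 0.001

0.001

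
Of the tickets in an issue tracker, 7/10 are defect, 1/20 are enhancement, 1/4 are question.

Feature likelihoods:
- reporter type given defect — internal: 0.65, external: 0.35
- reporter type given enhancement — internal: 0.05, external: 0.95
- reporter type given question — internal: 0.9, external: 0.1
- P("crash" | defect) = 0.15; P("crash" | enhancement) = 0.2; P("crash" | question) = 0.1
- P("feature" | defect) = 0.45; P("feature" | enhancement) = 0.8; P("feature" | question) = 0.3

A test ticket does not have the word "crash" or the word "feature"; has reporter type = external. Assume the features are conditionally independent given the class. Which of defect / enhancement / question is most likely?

defect: 0.7 × 0.35 × (1−0.15) × (1−0.45) = 0.1145375
enhancement: 0.05 × 0.95 × (1−0.2) × (1−0.8) = 0.0076
question: 0.25 × 0.1 × (1−0.1) × (1−0.3) = 0.01575
Highest score → defect.

defect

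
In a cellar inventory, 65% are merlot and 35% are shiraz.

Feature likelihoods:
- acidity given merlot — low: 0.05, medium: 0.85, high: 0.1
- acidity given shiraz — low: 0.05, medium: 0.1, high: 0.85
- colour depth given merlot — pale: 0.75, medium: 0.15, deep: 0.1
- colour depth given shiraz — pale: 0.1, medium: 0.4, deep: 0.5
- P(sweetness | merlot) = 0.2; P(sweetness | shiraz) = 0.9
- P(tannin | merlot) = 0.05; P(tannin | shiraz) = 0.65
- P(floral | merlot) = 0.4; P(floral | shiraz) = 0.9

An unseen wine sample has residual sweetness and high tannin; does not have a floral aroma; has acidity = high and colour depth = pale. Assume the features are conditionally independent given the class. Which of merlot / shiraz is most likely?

shiraz

merlot: 0.65 × 0.1 × 0.75 × 0.2 × 0.05 × (1−0.4) = 0.0002925
shiraz: 0.35 × 0.85 × 0.1 × 0.9 × 0.65 × (1−0.9) = 0.001740375
Highest score → shiraz.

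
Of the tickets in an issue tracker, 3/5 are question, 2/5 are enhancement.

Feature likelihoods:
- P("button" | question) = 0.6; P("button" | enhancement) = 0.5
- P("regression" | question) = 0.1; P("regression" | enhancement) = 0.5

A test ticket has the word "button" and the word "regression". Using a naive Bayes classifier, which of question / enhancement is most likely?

enhancement

question: 0.6 × 0.6 × 0.1 = 0.036
enhancement: 0.4 × 0.5 × 0.5 = 0.1
Highest score → enhancement.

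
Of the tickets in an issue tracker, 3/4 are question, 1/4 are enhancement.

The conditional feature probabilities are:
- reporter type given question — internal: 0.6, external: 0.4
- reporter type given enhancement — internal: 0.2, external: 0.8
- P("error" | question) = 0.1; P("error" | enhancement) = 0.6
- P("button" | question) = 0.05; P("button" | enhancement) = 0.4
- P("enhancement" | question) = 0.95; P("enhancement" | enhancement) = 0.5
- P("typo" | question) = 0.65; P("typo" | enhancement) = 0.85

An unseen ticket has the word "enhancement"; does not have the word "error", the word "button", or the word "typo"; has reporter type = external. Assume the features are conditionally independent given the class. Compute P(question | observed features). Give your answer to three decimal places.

0.959

question: 0.75 × 0.4 × (1−0.1) × (1−0.05) × 0.95 × (1−0.65) = 0.08528625
enhancement: 0.25 × 0.8 × (1−0.6) × (1−0.4) × 0.5 × (1−0.85) = 0.0036
P(question | x) = 0.08528625 / 0.08888625 ≈ 0.959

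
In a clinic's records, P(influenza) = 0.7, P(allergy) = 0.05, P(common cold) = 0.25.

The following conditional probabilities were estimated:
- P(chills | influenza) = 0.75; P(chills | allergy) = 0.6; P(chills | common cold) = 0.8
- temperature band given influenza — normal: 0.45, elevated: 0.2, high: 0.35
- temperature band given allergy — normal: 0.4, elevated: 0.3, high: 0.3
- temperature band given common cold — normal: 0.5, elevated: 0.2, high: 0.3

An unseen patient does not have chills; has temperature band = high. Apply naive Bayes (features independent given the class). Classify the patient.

influenza: 0.7 × (1−0.75) × 0.35 = 0.06125
allergy: 0.05 × (1−0.6) × 0.3 = 0.006
common cold: 0.25 × (1−0.8) × 0.3 = 0.015
Highest score → influenza.

influenza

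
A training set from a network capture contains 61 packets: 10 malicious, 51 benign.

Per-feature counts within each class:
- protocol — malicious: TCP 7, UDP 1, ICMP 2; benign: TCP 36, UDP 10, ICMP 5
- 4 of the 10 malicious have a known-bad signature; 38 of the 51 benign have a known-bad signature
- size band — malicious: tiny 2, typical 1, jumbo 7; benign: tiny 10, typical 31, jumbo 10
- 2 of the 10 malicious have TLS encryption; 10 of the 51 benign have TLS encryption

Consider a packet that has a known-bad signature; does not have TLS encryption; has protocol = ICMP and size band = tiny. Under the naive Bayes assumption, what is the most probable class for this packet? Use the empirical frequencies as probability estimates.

malicious: (10/61) × (2/10) × (4/10) × (2/10) × (8/10) ≈ 0.00209836
benign: (51/61) × (5/51) × (38/51) × (10/51) × (41/51) ≈ 0.00962714
Highest score → benign.

benign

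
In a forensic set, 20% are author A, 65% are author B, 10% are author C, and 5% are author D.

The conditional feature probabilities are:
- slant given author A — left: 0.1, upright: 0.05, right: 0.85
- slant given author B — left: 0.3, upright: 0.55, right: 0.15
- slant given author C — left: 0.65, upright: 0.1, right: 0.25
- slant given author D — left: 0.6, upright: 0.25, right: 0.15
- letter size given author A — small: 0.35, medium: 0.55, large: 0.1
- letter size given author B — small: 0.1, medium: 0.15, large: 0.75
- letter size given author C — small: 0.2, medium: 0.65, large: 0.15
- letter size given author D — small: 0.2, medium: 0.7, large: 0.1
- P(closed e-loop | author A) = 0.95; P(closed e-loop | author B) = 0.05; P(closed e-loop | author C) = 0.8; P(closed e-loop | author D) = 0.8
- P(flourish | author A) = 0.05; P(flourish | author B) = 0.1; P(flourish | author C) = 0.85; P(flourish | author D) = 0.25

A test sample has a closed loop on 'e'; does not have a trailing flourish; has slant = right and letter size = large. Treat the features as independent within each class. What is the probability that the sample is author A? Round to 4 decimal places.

0.7855

author A: 0.2 × 0.85 × 0.1 × 0.95 × (1−0.05) = 0.0153425
author B: 0.65 × 0.15 × 0.75 × 0.05 × (1−0.1) = 0.003290625
author C: 0.1 × 0.25 × 0.15 × 0.8 × (1−0.85) = 0.00045
author D: 0.05 × 0.15 × 0.1 × 0.8 × (1−0.25) = 0.00045
P(author A | x) = 0.0153425 / 0.019533125 ≈ 0.7855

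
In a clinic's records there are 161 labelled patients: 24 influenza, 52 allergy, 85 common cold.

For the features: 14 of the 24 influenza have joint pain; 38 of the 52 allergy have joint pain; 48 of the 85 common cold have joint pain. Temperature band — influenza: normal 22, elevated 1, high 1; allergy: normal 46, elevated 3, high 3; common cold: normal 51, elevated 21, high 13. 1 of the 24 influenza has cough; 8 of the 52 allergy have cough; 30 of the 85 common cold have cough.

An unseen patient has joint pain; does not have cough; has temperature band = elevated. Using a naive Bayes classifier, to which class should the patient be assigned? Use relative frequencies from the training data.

common cold

influenza: (24/161) × (14/24) × (1/24) × (23/24) ≈ 0.00347222
allergy: (52/161) × (38/52) × (3/52) × (44/52) ≈ 0.0115219
common cold: (85/161) × (48/85) × (21/85) × (55/85) ≈ 0.0476606
Highest score → common cold.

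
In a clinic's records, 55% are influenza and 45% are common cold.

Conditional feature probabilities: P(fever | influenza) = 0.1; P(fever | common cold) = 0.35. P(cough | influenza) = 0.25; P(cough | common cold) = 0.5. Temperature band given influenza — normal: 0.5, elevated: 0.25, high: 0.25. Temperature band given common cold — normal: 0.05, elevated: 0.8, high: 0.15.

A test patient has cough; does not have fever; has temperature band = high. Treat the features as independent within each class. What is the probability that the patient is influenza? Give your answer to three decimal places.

0.585

influenza: 0.55 × (1−0.1) × 0.25 × 0.25 = 0.0309375
common cold: 0.45 × (1−0.35) × 0.5 × 0.15 = 0.0219375
P(influenza | x) = 0.0309375 / 0.052875 ≈ 0.585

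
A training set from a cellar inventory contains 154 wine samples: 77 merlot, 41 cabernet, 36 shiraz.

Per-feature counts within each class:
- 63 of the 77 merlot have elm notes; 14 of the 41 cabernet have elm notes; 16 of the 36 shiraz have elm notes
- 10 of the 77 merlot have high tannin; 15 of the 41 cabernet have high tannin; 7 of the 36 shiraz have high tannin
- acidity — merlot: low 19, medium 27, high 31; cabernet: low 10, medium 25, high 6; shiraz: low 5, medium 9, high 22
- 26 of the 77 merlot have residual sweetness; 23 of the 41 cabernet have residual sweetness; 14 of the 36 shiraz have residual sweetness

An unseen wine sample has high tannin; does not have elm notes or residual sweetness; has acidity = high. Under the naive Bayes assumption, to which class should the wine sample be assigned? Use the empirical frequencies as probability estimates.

shiraz

merlot: (77/154) × (14/77) × (10/77) × (31/77) × (51/77) ≈ 0.00314823
cabernet: (41/154) × (27/41) × (15/41) × (6/41) × (18/41) ≈ 0.00412104
shiraz: (36/154) × (20/36) × (7/36) × (22/36) × (22/36) ≈ 0.00943073
Highest score → shiraz.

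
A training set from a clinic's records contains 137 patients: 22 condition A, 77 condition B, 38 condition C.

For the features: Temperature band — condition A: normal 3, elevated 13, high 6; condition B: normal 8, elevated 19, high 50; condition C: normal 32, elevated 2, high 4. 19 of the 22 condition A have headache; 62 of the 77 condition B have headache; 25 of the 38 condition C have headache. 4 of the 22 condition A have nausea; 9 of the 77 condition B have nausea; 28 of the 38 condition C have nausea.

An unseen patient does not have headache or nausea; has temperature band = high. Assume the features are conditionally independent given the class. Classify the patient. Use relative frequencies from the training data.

condition B

condition A: (22/137) × (6/22) × (3/22) × (18/22) ≈ 0.00488629
condition B: (77/137) × (50/77) × (15/77) × (68/77) ≈ 0.0627868
condition C: (38/137) × (4/38) × (13/38) × (10/38) ≈ 0.00262855
Highest score → condition B.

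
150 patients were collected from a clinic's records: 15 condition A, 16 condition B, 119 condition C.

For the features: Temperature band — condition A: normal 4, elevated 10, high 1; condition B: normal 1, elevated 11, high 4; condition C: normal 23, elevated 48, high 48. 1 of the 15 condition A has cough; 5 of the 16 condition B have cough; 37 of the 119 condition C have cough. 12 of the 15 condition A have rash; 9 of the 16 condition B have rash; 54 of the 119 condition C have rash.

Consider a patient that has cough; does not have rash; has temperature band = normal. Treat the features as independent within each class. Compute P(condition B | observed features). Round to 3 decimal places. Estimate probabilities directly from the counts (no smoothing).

condition A: (15/150) × (4/15) × (1/15) × (3/15) ≈ 0.000355556
condition B: (16/150) × (1/16) × (5/16) × (7/16) ≈ 0.000911458
condition C: (119/150) × (23/119) × (37/119) × (65/119) ≈ 0.026041
P(condition B | x) = 0.000911458 / 0.027308014 ≈ 0.033

0.033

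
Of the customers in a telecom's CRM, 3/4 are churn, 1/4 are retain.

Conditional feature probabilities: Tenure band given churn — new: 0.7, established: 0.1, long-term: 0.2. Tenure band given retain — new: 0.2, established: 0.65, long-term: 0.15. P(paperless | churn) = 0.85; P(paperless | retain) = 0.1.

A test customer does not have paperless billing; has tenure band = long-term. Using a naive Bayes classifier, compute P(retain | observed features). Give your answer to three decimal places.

churn: 0.75 × 0.2 × (1−0.85) = 0.0225
retain: 0.25 × 0.15 × (1−0.1) = 0.03375
P(retain | x) = 0.03375 / 0.05625 ≈ 0.600

0.600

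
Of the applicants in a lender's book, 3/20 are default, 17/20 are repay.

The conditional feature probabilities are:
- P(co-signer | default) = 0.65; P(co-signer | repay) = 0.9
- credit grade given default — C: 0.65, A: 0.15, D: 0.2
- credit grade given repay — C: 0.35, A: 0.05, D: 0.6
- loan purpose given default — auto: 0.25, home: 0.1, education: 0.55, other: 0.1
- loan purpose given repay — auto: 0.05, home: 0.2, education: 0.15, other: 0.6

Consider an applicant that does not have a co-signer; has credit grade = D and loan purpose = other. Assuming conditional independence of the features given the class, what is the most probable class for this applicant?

repay

default: 0.15 × (1−0.65) × 0.2 × 0.1 = 0.00105
repay: 0.85 × (1−0.9) × 0.6 × 0.6 = 0.0306
Highest score → repay.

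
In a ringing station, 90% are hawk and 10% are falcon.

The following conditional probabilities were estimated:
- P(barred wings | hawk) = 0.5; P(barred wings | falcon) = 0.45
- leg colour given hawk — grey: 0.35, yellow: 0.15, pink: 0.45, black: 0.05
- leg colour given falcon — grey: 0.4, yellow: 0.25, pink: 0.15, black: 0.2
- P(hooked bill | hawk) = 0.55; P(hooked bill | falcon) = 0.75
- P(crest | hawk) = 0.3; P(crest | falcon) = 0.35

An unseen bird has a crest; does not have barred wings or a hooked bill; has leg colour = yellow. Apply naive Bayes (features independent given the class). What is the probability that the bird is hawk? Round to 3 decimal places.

0.883

hawk: 0.9 × (1−0.5) × 0.15 × (1−0.55) × 0.3 = 0.0091125
falcon: 0.1 × (1−0.45) × 0.25 × (1−0.75) × 0.35 = 0.001203125
P(hawk | x) = 0.0091125 / 0.010315625 ≈ 0.883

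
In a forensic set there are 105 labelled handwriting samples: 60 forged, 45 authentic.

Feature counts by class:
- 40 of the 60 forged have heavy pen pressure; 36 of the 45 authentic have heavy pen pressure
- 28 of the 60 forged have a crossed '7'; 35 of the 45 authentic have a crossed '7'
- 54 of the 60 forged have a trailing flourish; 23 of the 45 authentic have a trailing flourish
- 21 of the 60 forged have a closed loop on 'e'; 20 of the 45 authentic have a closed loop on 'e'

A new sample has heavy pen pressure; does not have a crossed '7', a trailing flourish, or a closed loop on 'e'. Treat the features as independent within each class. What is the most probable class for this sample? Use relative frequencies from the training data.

forged: (60/105) × (40/60) × (32/60) × (6/60) × (39/60) ≈ 0.0132063
authentic: (45/105) × (36/45) × (10/45) × (22/45) × (25/45) ≈ 0.0206937
Highest score → authentic.

authentic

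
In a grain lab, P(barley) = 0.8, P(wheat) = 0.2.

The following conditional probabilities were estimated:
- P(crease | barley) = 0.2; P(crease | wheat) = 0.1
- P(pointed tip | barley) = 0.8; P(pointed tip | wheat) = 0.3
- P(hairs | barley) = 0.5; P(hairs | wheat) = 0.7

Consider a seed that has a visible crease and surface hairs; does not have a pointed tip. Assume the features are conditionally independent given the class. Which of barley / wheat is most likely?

barley: 0.8 × 0.2 × (1−0.8) × 0.5 = 0.016
wheat: 0.2 × 0.1 × (1−0.3) × 0.7 = 0.0098
Highest score → barley.

barley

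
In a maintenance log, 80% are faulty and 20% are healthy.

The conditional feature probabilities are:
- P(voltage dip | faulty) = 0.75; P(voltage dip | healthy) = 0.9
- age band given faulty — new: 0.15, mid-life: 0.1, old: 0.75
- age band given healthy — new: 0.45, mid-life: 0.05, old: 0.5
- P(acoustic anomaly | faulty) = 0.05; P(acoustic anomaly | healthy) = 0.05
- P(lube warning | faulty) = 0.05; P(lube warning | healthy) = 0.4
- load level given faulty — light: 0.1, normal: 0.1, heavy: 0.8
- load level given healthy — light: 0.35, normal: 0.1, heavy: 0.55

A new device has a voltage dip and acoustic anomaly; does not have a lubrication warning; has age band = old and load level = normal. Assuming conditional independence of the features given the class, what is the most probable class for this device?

faulty: 0.8 × 0.75 × 0.75 × 0.05 × (1−0.05) × 0.1 = 0.0021375
healthy: 0.2 × 0.9 × 0.5 × 0.05 × (1−0.4) × 0.1 = 0.00027
Highest score → faulty.

faulty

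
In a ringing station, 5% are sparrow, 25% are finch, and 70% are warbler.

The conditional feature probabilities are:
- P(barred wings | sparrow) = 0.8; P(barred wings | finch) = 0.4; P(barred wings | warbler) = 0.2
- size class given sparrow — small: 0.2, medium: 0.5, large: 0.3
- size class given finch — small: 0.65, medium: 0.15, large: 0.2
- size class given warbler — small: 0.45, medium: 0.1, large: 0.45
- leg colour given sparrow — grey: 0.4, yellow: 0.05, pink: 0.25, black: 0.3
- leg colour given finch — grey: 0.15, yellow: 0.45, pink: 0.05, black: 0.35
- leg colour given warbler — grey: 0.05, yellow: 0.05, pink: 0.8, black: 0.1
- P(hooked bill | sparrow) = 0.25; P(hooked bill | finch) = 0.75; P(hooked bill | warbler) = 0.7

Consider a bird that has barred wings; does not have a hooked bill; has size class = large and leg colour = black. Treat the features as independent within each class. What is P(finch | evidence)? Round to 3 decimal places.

sparrow: 0.05 × 0.8 × 0.3 × 0.3 × (1−0.25) = 0.0027
finch: 0.25 × 0.4 × 0.2 × 0.35 × (1−0.75) = 0.00175
warbler: 0.7 × 0.2 × 0.45 × 0.1 × (1−0.7) = 0.00189
P(finch | x) = 0.00175 / 0.00634 ≈ 0.276

0.276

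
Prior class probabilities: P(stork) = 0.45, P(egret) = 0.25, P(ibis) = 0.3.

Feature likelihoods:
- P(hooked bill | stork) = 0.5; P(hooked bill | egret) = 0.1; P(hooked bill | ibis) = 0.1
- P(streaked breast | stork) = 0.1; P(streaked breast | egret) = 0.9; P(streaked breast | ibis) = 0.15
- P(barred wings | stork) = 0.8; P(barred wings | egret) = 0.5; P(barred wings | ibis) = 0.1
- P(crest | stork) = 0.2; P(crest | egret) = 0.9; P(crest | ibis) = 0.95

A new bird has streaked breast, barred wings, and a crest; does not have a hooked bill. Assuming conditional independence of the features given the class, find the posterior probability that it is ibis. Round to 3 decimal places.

0.039

stork: 0.45 × (1−0.5) × 0.1 × 0.8 × 0.2 = 0.0036
egret: 0.25 × (1−0.1) × 0.9 × 0.5 × 0.9 = 0.091125
ibis: 0.3 × (1−0.1) × 0.15 × 0.1 × 0.95 = 0.0038475
P(ibis | x) = 0.0038475 / 0.0985725 ≈ 0.039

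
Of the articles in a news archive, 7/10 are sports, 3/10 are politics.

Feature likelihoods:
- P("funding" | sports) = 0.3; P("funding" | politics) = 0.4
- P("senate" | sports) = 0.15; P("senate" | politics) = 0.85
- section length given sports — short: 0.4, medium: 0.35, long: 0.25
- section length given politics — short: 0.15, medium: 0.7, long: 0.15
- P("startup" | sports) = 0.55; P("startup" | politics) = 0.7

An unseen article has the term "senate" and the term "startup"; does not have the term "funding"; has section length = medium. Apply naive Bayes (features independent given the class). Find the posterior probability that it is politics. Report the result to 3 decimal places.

sports: 0.7 × (1−0.3) × 0.15 × 0.35 × 0.55 = 0.01414875
politics: 0.3 × (1−0.4) × 0.85 × 0.7 × 0.7 = 0.07497
P(politics | x) = 0.07497 / 0.08911875 ≈ 0.841

0.841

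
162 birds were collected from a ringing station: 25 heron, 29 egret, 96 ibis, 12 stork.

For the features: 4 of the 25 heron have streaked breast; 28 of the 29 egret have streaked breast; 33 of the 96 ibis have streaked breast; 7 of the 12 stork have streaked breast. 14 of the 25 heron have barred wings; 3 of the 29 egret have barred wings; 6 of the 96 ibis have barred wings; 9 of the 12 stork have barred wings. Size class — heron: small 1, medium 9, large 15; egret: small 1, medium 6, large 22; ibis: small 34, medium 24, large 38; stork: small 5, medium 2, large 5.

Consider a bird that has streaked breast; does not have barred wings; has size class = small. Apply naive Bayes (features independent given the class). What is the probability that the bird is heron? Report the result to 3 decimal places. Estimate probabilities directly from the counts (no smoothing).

heron: (25/162) × (4/25) × (11/25) × (1/25) ≈ 0.000434568
egret: (29/162) × (28/29) × (26/29) × (1/29) ≈ 0.00534343
ibis: (96/162) × (33/96) × (90/96) × (34/96) ≈ 0.067636
stork: (12/162) × (7/12) × (3/12) × (5/12) ≈ 0.00450103
P(heron | x) = 0.000434568 / 0.077915028 ≈ 0.006

0.006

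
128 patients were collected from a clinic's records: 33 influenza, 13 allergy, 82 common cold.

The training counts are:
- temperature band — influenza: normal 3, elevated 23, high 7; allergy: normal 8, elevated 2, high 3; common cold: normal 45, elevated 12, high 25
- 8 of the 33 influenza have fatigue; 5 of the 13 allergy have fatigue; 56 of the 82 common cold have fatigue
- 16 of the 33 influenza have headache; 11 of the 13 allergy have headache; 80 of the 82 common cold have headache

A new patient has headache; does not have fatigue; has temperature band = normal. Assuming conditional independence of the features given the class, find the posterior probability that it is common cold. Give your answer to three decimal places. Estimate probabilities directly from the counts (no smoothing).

0.725

influenza: (33/128) × (3/33) × (25/33) × (16/33) ≈ 0.00860882
allergy: (13/128) × (8/13) × (8/13) × (11/13) ≈ 0.0325444
common cold: (82/128) × (45/82) × (26/82) × (80/82) ≈ 0.108752
P(common cold | x) = 0.108752 / 0.14990522 ≈ 0.725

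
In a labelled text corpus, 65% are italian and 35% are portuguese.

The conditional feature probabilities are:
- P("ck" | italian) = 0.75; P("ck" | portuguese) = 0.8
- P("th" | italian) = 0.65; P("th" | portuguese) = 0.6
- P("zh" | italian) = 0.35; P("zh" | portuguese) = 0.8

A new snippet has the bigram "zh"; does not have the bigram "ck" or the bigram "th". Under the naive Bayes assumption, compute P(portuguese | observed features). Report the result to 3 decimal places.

0.529

italian: 0.65 × (1−0.75) × (1−0.65) × 0.35 = 0.01990625
portuguese: 0.35 × (1−0.8) × (1−0.6) × 0.8 = 0.0224
P(portuguese | x) = 0.0224 / 0.04230625 ≈ 0.529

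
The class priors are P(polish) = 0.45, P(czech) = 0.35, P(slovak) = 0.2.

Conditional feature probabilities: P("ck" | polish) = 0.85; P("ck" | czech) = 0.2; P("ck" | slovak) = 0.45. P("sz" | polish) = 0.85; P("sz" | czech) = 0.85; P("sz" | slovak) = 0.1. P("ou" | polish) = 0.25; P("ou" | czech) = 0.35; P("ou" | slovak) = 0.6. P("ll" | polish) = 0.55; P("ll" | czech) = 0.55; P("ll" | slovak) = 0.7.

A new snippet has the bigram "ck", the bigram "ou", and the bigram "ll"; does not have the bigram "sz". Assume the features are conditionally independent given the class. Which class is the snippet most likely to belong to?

slovak

polish: 0.45 × 0.85 × (1−0.85) × 0.25 × 0.55 = 0.0078890625
czech: 0.35 × 0.2 × (1−0.85) × 0.35 × 0.55 = 0.00202125
slovak: 0.2 × 0.45 × (1−0.1) × 0.6 × 0.7 = 0.03402
Highest score → slovak.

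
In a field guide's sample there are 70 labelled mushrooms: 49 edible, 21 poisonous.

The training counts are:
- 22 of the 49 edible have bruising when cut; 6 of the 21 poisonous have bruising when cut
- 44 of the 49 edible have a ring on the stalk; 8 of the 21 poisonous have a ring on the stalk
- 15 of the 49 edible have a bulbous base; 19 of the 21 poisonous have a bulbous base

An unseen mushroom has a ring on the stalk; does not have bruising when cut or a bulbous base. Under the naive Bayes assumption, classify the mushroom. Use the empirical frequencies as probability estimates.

edible: (49/70) × (27/49) × (44/49) × (34/49) ≈ 0.240328
poisonous: (21/70) × (15/21) × (8/21) × (2/21) ≈ 0.00777454
Highest score → edible.

edible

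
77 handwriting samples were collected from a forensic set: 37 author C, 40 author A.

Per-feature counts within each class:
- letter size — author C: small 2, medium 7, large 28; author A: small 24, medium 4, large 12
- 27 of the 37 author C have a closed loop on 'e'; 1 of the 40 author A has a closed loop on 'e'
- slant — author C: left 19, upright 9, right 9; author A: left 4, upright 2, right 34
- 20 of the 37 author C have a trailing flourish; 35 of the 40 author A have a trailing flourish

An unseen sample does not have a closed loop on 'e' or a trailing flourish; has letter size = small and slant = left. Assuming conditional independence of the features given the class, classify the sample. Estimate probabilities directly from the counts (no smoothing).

author C: (37/77) × (2/37) × (10/37) × (19/37) × (17/37) ≈ 0.00165629
author A: (40/77) × (24/40) × (39/40) × (4/40) × (5/40) ≈ 0.0037987
Highest score → author A.

author A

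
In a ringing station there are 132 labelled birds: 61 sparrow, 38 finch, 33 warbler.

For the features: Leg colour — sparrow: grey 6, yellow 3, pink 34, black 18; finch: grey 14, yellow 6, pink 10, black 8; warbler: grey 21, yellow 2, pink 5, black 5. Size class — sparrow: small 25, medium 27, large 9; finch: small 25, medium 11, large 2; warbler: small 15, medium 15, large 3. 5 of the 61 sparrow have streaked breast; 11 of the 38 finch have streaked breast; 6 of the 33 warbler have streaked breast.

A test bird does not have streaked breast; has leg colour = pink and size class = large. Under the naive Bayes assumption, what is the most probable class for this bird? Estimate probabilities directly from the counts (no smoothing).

sparrow: (61/132) × (34/61) × (9/61) × (56/61) ≈ 0.034888
finch: (38/132) × (10/38) × (2/38) × (27/38) ≈ 0.00283304
warbler: (33/132) × (5/33) × (3/33) × (27/33) ≈ 0.00281743
Highest score → sparrow.

sparrow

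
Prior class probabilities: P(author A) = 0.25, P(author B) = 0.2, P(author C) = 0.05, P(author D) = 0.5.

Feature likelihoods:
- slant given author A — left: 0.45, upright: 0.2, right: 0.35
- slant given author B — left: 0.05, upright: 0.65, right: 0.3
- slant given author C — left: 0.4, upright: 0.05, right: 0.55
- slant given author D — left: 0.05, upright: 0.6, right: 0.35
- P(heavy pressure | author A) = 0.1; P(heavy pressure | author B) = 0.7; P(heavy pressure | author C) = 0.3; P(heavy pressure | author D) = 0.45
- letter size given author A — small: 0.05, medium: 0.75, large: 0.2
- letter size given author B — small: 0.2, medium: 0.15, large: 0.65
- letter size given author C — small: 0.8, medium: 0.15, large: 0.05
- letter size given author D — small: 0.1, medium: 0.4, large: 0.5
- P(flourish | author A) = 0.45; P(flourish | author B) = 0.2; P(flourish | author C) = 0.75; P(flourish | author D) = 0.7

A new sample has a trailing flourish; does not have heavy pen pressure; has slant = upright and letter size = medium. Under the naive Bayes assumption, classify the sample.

author A: 0.25 × 0.2 × (1−0.1) × 0.75 × 0.45 = 0.0151875
author B: 0.2 × 0.65 × (1−0.7) × 0.15 × 0.2 = 0.00117
author C: 0.05 × 0.05 × (1−0.3) × 0.15 × 0.75 = 0.000196875
author D: 0.5 × 0.6 × (1−0.45) × 0.4 × 0.7 = 0.0462
Highest score → author D.

author D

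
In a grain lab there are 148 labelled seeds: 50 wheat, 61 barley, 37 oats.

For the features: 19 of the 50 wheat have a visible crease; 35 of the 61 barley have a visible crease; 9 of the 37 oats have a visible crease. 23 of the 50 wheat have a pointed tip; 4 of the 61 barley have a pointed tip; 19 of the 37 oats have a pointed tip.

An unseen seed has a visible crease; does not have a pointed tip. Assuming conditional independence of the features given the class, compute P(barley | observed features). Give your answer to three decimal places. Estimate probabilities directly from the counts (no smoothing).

wheat: (50/148) × (19/50) × (27/50) ≈ 0.0693243
barley: (61/148) × (35/61) × (57/61) ≈ 0.220979
oats: (37/148) × (9/37) × (18/37) ≈ 0.0295836
P(barley | x) = 0.220979 / 0.3198869 ≈ 0.691

0.691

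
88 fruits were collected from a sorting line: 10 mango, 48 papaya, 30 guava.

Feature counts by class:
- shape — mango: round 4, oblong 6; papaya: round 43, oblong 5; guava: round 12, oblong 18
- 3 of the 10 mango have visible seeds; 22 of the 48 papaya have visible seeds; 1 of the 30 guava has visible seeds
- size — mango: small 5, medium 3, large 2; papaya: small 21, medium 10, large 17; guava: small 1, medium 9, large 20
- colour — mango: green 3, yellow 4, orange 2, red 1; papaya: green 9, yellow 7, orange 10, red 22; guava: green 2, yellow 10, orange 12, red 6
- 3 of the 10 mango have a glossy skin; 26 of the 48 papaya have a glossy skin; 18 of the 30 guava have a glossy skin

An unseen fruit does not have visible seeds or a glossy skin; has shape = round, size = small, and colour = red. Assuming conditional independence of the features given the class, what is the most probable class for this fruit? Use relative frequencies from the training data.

papaya

mango: (10/88) × (4/10) × (7/10) × (5/10) × (1/10) × (7/10) ≈ 0.00111364
papaya: (48/88) × (43/48) × (26/48) × (21/48) × (22/48) × (22/48) ≈ 0.0243253
guava: (30/88) × (12/30) × (29/30) × (1/30) × (6/30) × (12/30) ≈ 0.000351515
Highest score → papaya.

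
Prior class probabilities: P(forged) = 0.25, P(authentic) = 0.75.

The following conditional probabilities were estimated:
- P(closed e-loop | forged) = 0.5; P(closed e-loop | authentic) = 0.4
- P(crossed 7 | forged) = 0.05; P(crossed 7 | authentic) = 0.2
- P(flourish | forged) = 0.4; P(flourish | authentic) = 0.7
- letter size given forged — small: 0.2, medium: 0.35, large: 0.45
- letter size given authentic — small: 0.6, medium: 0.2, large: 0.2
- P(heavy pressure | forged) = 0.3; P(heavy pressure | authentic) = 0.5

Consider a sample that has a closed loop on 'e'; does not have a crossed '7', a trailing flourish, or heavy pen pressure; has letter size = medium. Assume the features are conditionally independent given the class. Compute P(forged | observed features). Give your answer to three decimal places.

forged: 0.25 × 0.5 × (1−0.05) × (1−0.4) × 0.35 × (1−0.3) = 0.01745625
authentic: 0.75 × 0.4 × (1−0.2) × (1−0.7) × 0.2 × (1−0.5) = 0.0072
P(forged | x) = 0.01745625 / 0.02465625 ≈ 0.708

0.708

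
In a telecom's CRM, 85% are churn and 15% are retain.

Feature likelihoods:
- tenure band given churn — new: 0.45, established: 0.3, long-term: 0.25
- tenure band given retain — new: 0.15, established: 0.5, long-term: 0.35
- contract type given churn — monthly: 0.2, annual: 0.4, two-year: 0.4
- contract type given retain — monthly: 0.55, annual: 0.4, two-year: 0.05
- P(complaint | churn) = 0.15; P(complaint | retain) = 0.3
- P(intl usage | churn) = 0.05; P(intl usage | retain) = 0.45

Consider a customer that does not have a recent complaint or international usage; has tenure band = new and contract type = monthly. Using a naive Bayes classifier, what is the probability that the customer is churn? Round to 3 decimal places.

0.928

churn: 0.85 × 0.45 × 0.2 × (1−0.15) × (1−0.05) = 0.06177375
retain: 0.15 × 0.15 × 0.55 × (1−0.3) × (1−0.45) = 0.004764375
P(churn | x) = 0.06177375 / 0.066538125 ≈ 0.928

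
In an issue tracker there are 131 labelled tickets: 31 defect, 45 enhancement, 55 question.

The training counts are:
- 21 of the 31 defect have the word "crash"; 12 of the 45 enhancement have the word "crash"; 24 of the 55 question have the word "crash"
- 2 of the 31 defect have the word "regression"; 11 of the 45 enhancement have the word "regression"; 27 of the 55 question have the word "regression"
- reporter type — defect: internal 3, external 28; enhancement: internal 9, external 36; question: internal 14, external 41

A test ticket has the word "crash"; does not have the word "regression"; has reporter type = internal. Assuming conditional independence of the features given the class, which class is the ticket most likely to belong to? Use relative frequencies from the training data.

defect: (31/131) × (21/31) × (29/31) × (3/31) ≈ 0.0145126
enhancement: (45/131) × (12/45) × (34/45) × (9/45) ≈ 0.0138422
question: (55/131) × (24/55) × (28/55) × (14/55) ≈ 0.0237411
Highest score → question.

question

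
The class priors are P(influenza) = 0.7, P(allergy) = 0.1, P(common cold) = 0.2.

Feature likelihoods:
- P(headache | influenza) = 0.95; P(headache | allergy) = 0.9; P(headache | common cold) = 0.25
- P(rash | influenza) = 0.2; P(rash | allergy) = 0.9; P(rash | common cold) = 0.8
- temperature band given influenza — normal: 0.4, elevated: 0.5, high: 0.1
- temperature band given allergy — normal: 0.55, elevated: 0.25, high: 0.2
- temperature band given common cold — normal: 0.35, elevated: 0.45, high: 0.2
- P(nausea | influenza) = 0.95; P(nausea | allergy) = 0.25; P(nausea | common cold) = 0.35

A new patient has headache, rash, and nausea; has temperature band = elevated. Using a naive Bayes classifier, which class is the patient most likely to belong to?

influenza

influenza: 0.7 × 0.95 × 0.2 × 0.5 × 0.95 = 0.063175
allergy: 0.1 × 0.9 × 0.9 × 0.25 × 0.25 = 0.0050625
common cold: 0.2 × 0.25 × 0.8 × 0.45 × 0.35 = 0.0063
Highest score → influenza.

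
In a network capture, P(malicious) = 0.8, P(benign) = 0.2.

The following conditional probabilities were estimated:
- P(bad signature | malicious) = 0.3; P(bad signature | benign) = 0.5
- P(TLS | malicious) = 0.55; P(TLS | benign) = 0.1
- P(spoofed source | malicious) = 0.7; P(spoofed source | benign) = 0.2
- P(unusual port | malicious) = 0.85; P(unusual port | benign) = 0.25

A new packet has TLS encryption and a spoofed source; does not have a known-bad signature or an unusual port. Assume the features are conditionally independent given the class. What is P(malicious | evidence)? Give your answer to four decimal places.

malicious: 0.8 × (1−0.3) × 0.55 × 0.7 × (1−0.85) = 0.03234
benign: 0.2 × (1−0.5) × 0.1 × 0.2 × (1−0.25) = 0.0015
P(malicious | x) = 0.03234 / 0.03384 ≈ 0.9557

0.9557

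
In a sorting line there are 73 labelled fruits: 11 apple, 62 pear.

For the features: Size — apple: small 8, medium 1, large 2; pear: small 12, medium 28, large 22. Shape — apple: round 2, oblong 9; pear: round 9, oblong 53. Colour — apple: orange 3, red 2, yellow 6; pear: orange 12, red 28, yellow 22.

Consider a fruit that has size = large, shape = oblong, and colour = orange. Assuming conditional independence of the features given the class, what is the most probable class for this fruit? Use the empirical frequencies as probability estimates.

pear

apple: (11/73) × (2/11) × (9/11) × (3/11) ≈ 0.00611344
pear: (62/73) × (22/62) × (53/62) × (12/62) ≈ 0.0498624
Highest score → pear.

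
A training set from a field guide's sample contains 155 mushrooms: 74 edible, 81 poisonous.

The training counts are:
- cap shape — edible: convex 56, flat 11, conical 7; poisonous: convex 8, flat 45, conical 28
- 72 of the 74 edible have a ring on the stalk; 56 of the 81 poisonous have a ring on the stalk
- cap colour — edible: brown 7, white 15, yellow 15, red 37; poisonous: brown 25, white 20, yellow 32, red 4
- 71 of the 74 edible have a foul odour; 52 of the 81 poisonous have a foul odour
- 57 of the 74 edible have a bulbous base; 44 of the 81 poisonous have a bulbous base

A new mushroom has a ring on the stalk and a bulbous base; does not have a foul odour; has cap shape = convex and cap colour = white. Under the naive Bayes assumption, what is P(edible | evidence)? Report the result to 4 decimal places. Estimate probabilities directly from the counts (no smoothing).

0.5649

edible: (74/155) × (56/74) × (72/74) × (15/74) × (3/74) × (57/74) ≈ 0.0022251
poisonous: (81/155) × (8/81) × (56/81) × (20/81) × (29/81) × (44/81) ≈ 0.00171351
P(edible | x) = 0.0022251 / 0.00393861 ≈ 0.5649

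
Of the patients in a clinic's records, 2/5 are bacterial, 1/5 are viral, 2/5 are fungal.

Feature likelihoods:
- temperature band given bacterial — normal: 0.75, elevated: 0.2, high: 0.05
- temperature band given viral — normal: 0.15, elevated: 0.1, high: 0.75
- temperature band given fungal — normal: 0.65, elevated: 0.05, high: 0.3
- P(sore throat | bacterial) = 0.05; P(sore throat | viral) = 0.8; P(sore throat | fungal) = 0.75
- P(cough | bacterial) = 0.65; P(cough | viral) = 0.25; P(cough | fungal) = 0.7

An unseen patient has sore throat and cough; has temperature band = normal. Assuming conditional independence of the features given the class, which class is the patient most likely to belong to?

bacterial: 0.4 × 0.75 × 0.05 × 0.65 = 0.00975
viral: 0.2 × 0.15 × 0.8 × 0.25 = 0.006
fungal: 0.4 × 0.65 × 0.75 × 0.7 = 0.1365
Highest score → fungal.

fungal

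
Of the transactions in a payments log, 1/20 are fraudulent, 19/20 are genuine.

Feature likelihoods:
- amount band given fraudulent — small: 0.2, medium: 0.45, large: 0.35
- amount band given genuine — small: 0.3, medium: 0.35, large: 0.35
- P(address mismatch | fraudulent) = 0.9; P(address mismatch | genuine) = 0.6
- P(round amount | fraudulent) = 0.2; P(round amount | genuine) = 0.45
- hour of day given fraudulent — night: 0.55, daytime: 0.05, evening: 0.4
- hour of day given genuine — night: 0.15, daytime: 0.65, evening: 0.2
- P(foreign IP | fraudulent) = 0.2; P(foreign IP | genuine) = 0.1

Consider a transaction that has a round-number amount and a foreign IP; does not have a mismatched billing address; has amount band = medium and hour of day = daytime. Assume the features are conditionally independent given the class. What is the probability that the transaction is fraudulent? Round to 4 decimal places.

fraudulent: 0.05 × 0.45 × (1−0.9) × 0.2 × 0.05 × 0.2 = 0.0000045
genuine: 0.95 × 0.35 × (1−0.6) × 0.45 × 0.65 × 0.1 = 0.00389025
P(fraudulent | x) = 0.0000045 / 0.00389475 ≈ 0.0012

0.0012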